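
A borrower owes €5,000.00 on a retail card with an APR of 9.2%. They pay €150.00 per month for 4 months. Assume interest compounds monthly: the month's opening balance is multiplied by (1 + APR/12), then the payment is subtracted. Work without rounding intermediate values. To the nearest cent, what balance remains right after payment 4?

€4,548.17

Monthly rate r = 9.2%/12 = 0.766667% = 0.00766667.
Each month: B ← B·(1+r) − €150.00.
Month 1: interest €38.33; balance after payment €4,888.33.
Month 2: interest €37.48; balance after payment €4,775.81.
Month 3: interest €36.61; balance after payment €4,662.43.
Month 4: interest €35.75; balance after payment €4,548.17.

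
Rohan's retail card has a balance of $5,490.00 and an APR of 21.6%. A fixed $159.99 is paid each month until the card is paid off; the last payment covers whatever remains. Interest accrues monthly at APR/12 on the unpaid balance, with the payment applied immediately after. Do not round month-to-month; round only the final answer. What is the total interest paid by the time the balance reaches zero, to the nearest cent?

Monthly rate r = 21.6%/12 = 1.8% = 0.018.
Payoff takes n = ⌈−ln(1 − rB₀/P)/ln(1+r)⌉ = ⌈53.893⌉ = 54 payments; the last is $143.08.
Total paid = 53·$159.99 + $143.08 = $8,622.55.
Total interest = total paid − principal = $8,622.55 − $5,490.00 = $3,132.55.

$3,132.55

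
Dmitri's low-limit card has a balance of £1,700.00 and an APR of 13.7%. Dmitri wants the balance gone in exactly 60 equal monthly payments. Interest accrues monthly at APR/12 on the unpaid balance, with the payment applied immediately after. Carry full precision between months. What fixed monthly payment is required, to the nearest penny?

Monthly rate r = 13.7%/12 = 1.14167% = 0.0114167.
Level-payment amortization: P = B₀·r / (1 − (1+r)^(−n)) = 1700.00·0.0114167 / (1 − 1.01142^(−60)).
Denominator 1 − (1+r)^(−60) = 0.493949747.
P = 19.4083 / 0.493949747 ≈ 39.29.

£39.29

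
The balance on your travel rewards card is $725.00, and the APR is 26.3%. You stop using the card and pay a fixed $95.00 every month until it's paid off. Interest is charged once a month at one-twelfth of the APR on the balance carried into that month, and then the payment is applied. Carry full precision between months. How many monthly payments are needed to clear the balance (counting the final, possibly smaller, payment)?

9 months

Monthly rate r = 26.3%/12 = 2.19167% = 0.0219167.
Recurrence: B ← B·(1+r) − $95.00.
Month 1: interest $15.89; balance after payment $645.89.
Month 2: interest $14.16; balance after payment $565.05.
Closed form: n = −ln(1 − rB₀/P)/ln(1+r) = −ln(0.83274)/ln(1.02192) ≈ 8.442, so the balance reaches zero during payment 9.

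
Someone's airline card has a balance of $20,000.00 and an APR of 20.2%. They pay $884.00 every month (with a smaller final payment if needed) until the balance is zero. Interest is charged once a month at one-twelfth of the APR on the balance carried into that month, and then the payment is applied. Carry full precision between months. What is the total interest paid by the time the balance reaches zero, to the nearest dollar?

Monthly rate r = 20.2%/12 = 1.68333% = 0.0168333.
Payoff takes n = ⌈−ln(1 − rB₀/P)/ln(1+r)⌉ = ⌈28.718⌉ = 29 payments; the last is $636.37.
Total paid = 28·$884.00 + $636.37 = $25,388.37.
Total interest = total paid − principal = $25,388.37 − $20,000.00 = $5,388.37.

$5,388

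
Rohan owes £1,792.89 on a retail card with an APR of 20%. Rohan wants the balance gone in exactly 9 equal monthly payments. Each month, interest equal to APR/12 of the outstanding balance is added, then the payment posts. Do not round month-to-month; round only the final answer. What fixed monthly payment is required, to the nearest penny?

£216.18

Monthly rate r = 20%/12 = 1.66667% = 0.0166667.
Level-payment amortization: P = B₀·r / (1 − (1+r)^(−n)) = 1792.89·0.0166667 / (1 − 1.01667^(−9)).
Denominator 1 − (1+r)^(−9) = 0.138227287.
P = 29.8815 / 0.138227287 ≈ 216.18.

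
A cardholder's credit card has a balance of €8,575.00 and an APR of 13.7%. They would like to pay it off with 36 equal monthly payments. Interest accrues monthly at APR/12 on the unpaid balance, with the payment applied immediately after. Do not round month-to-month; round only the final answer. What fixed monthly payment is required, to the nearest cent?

Monthly rate r = 13.7%/12 = 1.14167% = 0.0114167.
Level-payment amortization: P = B₀·r / (1 − (1+r)^(−n)) = 8575.00·0.0114167 / (1 − 1.01142^(−36)).
Denominator 1 − (1+r)^(−36) = 0.335467558.
P = 97.8979 / 0.335467558 ≈ 291.83.

€291.83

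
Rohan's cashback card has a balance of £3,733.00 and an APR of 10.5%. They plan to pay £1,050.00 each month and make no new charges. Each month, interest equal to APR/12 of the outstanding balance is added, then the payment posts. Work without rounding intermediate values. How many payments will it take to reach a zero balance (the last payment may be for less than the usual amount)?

4 months

Monthly rate r = 10.5%/12 = 0.875% = 0.00875.
Recurrence: B ← B·(1+r) − £1,050.00.
Month 1: interest £32.66; balance after payment £2,715.66.
Month 2: interest £23.76; balance after payment £1,689.43.
Month 3: interest £14.78; balance after payment £654.21.
Month 4: interest £5.72; balance after payment £0.00.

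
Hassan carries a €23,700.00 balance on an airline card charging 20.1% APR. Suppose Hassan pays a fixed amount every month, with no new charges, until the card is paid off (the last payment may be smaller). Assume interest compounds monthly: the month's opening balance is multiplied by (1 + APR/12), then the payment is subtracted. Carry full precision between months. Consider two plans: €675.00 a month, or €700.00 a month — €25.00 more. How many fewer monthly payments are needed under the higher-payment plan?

3 fewer payments

Monthly rate r = 20.1%/12 = 1.675% = 0.01675.
At €675.00/mo: n = ⌈−ln(1 − rB₀/P)/ln(1+r)⌉ = 54 payments (last €269.72); total interest = total paid − €23,700.00 = €12,344.72.
At €700.00/mo: 51 payments (last €283.81); total interest €11,583.81.
Payments saved = 54 − 51 = 3.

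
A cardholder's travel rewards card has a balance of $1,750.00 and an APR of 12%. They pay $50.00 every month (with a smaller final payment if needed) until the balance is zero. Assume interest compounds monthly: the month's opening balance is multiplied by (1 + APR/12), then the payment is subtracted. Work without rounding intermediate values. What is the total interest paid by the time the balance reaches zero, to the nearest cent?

Monthly rate r = 12%/12 = 1% = 0.01.
Payoff takes n = ⌈−ln(1 − rB₀/P)/ln(1+r)⌉ = ⌈43.293⌉ = 44 payments; the last is $14.72.
Total paid = 43·$50.00 + $14.72 = $2,164.72.
Total interest = total paid − principal = $2,164.72 − $1,750.00 = $414.72.

$414.72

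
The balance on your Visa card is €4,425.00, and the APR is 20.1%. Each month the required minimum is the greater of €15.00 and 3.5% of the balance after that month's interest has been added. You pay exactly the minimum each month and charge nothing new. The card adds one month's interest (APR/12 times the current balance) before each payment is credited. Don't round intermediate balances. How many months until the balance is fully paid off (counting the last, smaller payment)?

Monthly rate r = 20.1%/12 = 1.675% = 0.01675.
While 3.5% of the post-interest balance exceeds €15.00, each month B ← (B·(1+r))·(1 − 0.035), i.e. B shrinks by the factor (1+r)·0.965 = 0.98116.
This holds for months 1–124. Entering month 125 the balance is €418.66; 3.5% of the post-interest balance is now below €15.00, so the flat €15.00 minimum applies from here.
From month 125 a fixed €15.00 at rate r clears €418.66 in 38 more payments. Total: 124 + 38 = 162 months.

162 months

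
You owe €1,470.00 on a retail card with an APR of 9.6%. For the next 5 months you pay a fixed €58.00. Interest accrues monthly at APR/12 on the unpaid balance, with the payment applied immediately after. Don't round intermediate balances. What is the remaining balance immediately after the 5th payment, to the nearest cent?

Monthly rate r = 9.6%/12 = 0.8% = 0.008.
Each month: B ← B·(1+r) − €58.00.
Month 1: interest €11.76; balance after payment €1,423.76.
Month 2: interest €11.39; balance after payment €1,377.15.
Month 3: interest €11.02; balance after payment €1,330.17.
Month 4: interest €10.64; balance after payment €1,282.81.
Month 5: interest €10.26; balance after payment €1,235.07.

€1,235.07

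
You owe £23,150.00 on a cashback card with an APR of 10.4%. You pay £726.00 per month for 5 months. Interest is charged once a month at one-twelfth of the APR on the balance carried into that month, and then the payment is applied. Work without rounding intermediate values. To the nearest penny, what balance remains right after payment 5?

£20,477.24

Monthly rate r = 10.4%/12 = 0.866667% = 0.00866667.
Each month: B ← B·(1+r) − £726.00.
Month 1: interest £200.63; balance after payment £22,624.63.
Month 2: interest £196.08; balance after payment £22,094.71.
Month 3: interest £191.49; balance after payment £21,560.20.
Month 4: interest £186.86; balance after payment £21,021.06.
Month 5: interest £182.18; balance after payment £20,477.24.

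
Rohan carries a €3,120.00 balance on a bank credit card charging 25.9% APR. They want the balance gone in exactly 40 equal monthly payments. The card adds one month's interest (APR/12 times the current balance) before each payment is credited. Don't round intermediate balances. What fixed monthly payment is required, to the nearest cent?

Monthly rate r = 25.9%/12 = 2.15833% = 0.0215833.
Level-payment amortization: P = B₀·r / (1 − (1+r)^(−n)) = 3120.00·0.0215833 / (1 − 1.02158^(−40)).
Denominator 1 − (1+r)^(−40) = 0.574354506.
P = 67.34 / 0.574354506 ≈ 117.24.

€117.24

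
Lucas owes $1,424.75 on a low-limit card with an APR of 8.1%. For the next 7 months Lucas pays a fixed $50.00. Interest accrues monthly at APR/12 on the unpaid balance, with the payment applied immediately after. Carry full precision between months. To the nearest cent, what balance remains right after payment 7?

$1,136.28

Monthly rate r = 8.1%/12 = 0.675% = 0.00675.
Each month: B ← B·(1+r) − $50.00.
Month 1: interest $9.62; balance after payment $1,384.37.
Month 2: interest $9.34; balance after payment $1,343.71.
Month 3: interest $9.07; balance after payment $1,302.78.
Month 4: interest $8.79; balance after payment $1,261.58.
Month 5: interest $8.52; balance after payment $1,220.09.
Month 6: interest $8.24; balance after payment $1,178.33.
Month 7: interest $7.95; balance after payment $1,136.28.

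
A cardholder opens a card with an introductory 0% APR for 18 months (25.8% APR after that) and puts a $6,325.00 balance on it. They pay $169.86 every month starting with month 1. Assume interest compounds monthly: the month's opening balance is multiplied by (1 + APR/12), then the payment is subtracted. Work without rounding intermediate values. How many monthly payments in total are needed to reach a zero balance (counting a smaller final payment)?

44 payments

Promo months 1–18 at r₀ = 0%/12 = 0; months 19+ at r₁ = 25.8%/12 = 0.0215.
After month 18 (no interest yet): B = $6,325.00 − 18·$169.86 = $3,267.52.
Then at r₁ with $169.86/mo: n₂ = −ln(1 − r₁·B/P)/ln(1+r₁) ≈ 25.09 → 26 more payments.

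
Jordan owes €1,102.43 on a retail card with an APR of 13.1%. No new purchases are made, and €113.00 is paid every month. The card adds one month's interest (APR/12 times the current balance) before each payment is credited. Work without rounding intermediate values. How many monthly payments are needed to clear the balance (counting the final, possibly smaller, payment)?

11 months

Monthly rate r = 13.1%/12 = 1.09167% = 0.0109167.
Recurrence: B ← B·(1+r) − €113.00.
Month 1: interest €12.03; balance after payment €1,001.46.
Month 2: interest €10.93; balance after payment €899.40.
Closed form: n = −ln(1 − rB₀/P)/ln(1+r) = −ln(0.8935)/ln(1.01092) ≈ 10.372, so the balance reaches zero during payment 11.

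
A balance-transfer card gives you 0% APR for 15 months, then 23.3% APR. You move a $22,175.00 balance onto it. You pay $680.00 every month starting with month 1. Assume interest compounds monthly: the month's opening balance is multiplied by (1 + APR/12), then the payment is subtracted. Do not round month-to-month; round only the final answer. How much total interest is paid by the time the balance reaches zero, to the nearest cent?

Promo months 1–15 at r₀ = 0%/12 = 0; months 16+ at r₁ = 23.3%/12 = 0.0194167.
After month 15 (no interest yet): B = $22,175.00 − 15·$680.00 = $11,975.00.
Then at r₁ with $680.00/mo: n₂ = −ln(1 − r₁·B/P)/ln(1+r₁) ≈ 21.76 → 22 more payments.
Total paid = 36·$680.00 + $517.70 = $24,997.70; interest = $24,997.70 − $22,175.00 = $2,822.70.

$2,822.70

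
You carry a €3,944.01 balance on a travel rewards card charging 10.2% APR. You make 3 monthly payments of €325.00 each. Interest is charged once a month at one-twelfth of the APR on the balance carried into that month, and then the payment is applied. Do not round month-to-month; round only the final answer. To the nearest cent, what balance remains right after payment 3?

Monthly rate r = 10.2%/12 = 0.85% = 0.0085.
Each month: B ← B·(1+r) − €325.00.
Month 1: interest €33.52; balance after payment €3,652.53.
Month 2: interest €31.05; balance after payment €3,358.58.
Month 3: interest €28.55; balance after payment €3,062.13.

€3,062.13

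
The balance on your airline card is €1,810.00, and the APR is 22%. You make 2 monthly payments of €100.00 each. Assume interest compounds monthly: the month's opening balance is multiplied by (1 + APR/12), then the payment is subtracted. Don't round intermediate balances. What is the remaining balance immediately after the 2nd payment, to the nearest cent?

€1,675.14

Monthly rate r = 22%/12 = 1.83333% = 0.0183333.
Each month: B ← B·(1+r) − €100.00.
Month 1: interest €33.18; balance after payment €1,743.18.
Month 2: interest €31.96; balance after payment €1,675.14.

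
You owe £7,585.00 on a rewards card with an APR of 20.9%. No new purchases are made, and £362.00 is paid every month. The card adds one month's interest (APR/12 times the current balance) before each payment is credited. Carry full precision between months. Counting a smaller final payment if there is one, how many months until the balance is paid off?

Monthly rate r = 20.9%/12 = 1.74167% = 0.0174167.
Recurrence: B ← B·(1+r) − £362.00.
Month 1: interest £132.11; balance after payment £7,355.11.
Month 2: interest £128.10; balance after payment £7,121.21.
Closed form: n = −ln(1 − rB₀/P)/ln(1+r) = −ln(0.63507)/ln(1.01742) ≈ 26.295, so the balance reaches zero during payment 27.

27 months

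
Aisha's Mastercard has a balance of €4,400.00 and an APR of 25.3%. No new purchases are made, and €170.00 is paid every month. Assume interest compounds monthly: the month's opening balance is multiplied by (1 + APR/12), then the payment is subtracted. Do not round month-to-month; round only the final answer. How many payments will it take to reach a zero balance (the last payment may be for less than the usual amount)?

38 months

Monthly rate r = 25.3%/12 = 2.10833% = 0.0210833.
Recurrence: B ← B·(1+r) − €170.00.
Month 1: interest €92.77; balance after payment €4,322.77.
Month 2: interest €91.14; balance after payment €4,243.90.
Closed form: n = −ln(1 − rB₀/P)/ln(1+r) = −ln(0.45431)/ln(1.02108) ≈ 37.814, so the balance reaches zero during payment 38.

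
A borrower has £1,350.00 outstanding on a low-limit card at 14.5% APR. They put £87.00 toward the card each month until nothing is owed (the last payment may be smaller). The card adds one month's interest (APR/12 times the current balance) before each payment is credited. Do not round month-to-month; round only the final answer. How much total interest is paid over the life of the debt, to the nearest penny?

£154.12

Monthly rate r = 14.5%/12 = 1.20833% = 0.0120833.
Payoff takes n = ⌈−ln(1 − rB₀/P)/ln(1+r)⌉ = ⌈17.288⌉ = 18 payments; the last is £25.12.
Total paid = 17·£87.00 + £25.12 = £1,504.12.
Total interest = total paid − principal = £1,504.12 − £1,350.00 = £154.12.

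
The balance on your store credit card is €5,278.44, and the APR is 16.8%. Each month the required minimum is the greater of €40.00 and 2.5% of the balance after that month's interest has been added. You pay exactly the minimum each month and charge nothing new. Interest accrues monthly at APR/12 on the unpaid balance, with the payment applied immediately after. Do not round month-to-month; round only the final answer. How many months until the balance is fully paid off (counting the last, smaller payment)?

164 months

Monthly rate r = 16.8%/12 = 1.4% = 0.014.
While 2.5% of the post-interest balance exceeds €40.00, each month B ← (B·(1+r))·(1 − 0.025), i.e. B shrinks by the factor (1+r)·0.975 = 0.98865.
This holds for months 1–106. Entering month 107 the balance is €1,574.05; 2.5% of the post-interest balance is now below €40.00, so the flat €40.00 minimum applies from here.
From month 107 a fixed €40.00 at rate r clears €1,574.05 in 58 more payments. Total: 106 + 58 = 164 months.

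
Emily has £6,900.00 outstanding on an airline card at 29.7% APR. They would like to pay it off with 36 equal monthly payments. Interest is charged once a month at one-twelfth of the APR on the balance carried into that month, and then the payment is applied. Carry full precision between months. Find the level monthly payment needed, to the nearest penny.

£291.78

Monthly rate r = 29.7%/12 = 2.475% = 0.02475.
Level-payment amortization: P = B₀·r / (1 − (1+r)^(−n)) = 6900.00·0.02475 / (1 − 1.02475^(−36)).
Denominator 1 − (1+r)^(−36) = 0.585280336.
P = 170.775 / 0.585280336 ≈ 291.78.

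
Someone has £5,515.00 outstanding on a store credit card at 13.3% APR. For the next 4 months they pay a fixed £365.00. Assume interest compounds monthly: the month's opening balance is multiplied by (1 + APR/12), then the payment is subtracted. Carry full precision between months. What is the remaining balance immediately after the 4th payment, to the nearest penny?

£4,279.14

Monthly rate r = 13.3%/12 = 1.10833% = 0.0110833.
Each month: B ← B·(1+r) − £365.00.
Month 1: interest £61.12; balance after payment £5,211.12.
Month 2: interest £57.76; balance after payment £4,903.88.
Month 3: interest £54.35; balance after payment £4,593.23.
Month 4: interest £50.91; balance after payment £4,279.14.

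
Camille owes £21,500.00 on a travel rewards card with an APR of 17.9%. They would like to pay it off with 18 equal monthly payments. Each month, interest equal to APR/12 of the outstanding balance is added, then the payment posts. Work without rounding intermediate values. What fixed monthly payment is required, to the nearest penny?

Monthly rate r = 17.9%/12 = 1.49167% = 0.0149167.
Level-payment amortization: P = B₀·r / (1 − (1+r)^(−n)) = 21500.00·0.0149167 / (1 − 1.01492^(−18)).
Denominator 1 − (1+r)^(−18) = 0.23395712.
P = 320.708 / 0.23395712 ≈ 1370.80.

£1,370.80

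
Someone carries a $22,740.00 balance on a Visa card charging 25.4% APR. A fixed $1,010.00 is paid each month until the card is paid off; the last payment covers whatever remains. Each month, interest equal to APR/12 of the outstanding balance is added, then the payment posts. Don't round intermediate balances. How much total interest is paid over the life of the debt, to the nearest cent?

$8,475.55

Monthly rate r = 25.4%/12 = 2.11667% = 0.0211667.
Payoff takes n = ⌈−ln(1 − rB₀/P)/ln(1+r)⌉ = ⌈30.906⌉ = 31 payments; the last is $915.55.
Total paid = 30·$1,010.00 + $915.55 = $31,215.55.
Total interest = total paid − principal = $31,215.55 − $22,740.00 = $8,475.55.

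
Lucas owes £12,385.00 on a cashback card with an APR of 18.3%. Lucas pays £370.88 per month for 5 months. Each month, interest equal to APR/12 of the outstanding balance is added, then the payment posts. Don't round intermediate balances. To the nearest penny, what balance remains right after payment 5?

£11,446.77

Monthly rate r = 18.3%/12 = 1.525% = 0.01525.
Each month: B ← B·(1+r) − £370.88.
Month 1: interest £188.87; balance after payment £12,202.99.
Month 2: interest £186.10; balance after payment £12,018.21.
Month 3: interest £183.28; balance after payment £11,830.60.
Month 4: interest £180.42; balance after payment £11,640.14.
Month 5: interest £177.51; balance after payment £11,446.77.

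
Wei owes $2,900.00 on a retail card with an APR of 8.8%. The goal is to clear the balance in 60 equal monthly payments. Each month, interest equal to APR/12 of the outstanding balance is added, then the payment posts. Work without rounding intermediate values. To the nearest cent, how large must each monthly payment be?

Monthly rate r = 8.8%/12 = 0.733333% = 0.00733333.
Level-payment amortization: P = B₀·r / (1 − (1+r)^(−n)) = 2900.00·0.00733333 / (1 − 1.00733^(−60)).
Denominator 1 − (1+r)^(−60) = 0.354928755.
P = 21.2667 / 0.354928755 ≈ 59.92.

$59.92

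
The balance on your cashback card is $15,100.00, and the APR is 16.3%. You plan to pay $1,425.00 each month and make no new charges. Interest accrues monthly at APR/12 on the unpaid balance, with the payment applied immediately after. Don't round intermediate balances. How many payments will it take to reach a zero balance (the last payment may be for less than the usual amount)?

12 months

Monthly rate r = 16.3%/12 = 1.35833% = 0.0135833.
Recurrence: B ← B·(1+r) − $1,425.00.
Month 1: interest $205.11; balance after payment $13,880.11.
Month 2: interest $188.54; balance after payment $12,643.65.
Closed form: n = −ln(1 − rB₀/P)/ln(1+r) = −ln(0.85606)/ln(1.01358) ≈ 11.519, so the balance reaches zero during payment 12.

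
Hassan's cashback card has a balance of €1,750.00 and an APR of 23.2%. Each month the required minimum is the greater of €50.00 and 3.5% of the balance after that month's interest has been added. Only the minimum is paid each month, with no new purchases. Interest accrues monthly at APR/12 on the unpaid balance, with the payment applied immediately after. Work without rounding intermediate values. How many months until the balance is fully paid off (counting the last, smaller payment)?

55 months

Monthly rate r = 23.2%/12 = 1.93333% = 0.0193333.
While 3.5% of the post-interest balance exceeds €50.00, each month B ← (B·(1+r))·(1 − 0.035), i.e. B shrinks by the factor (1+r)·0.965 = 0.98366.
This holds for months 1–14. Entering month 15 the balance is €1,389.46; 3.5% of the post-interest balance is now below €50.00, so the flat €50.00 minimum applies from here.
From month 15 a fixed €50.00 at rate r clears €1,389.46 in 41 more payments. Total: 14 + 41 = 55 months.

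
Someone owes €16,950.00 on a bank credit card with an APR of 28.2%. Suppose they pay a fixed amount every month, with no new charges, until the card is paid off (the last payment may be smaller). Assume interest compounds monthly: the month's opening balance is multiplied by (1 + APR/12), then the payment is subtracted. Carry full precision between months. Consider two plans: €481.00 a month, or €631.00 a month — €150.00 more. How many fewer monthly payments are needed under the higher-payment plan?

33 fewer payments

Monthly rate r = 28.2%/12 = 2.35% = 0.0235.
At €481.00/mo: n = ⌈−ln(1 − rB₀/P)/ln(1+r)⌉ = 76 payments (last €391.00); total interest = total paid − €16,950.00 = €19,516.00.
At €631.00/mo: 43 payments (last €600.21); total interest €10,152.21.
Payments saved = 76 − 43 = 33.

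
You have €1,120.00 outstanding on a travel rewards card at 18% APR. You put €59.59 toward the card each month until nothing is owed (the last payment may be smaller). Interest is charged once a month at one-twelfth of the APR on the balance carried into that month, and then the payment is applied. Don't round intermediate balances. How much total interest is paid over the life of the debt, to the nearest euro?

€206

Monthly rate r = 18%/12 = 1.5% = 0.015.
Payoff takes n = ⌈−ln(1 − rB₀/P)/ln(1+r)⌉ = ⌈22.244⌉ = 23 payments; the last is €14.63.
Total paid = 22·€59.59 + €14.63 = €1,325.61.
Total interest = total paid − principal = €1,325.61 − €1,120.00 = €205.61.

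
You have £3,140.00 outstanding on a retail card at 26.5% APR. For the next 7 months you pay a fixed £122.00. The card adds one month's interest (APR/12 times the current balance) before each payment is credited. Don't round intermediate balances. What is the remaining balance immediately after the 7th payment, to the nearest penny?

Monthly rate r = 26.5%/12 = 2.20833% = 0.0220833.
Each month: B ← B·(1+r) − £122.00.
Month 1: interest £69.34; balance after payment £3,087.34.
Month 2: interest £68.18; balance after payment £3,033.52.
Month 3: interest £66.99; balance after payment £2,978.51.
Month 4: interest £65.78; balance after payment £2,922.29.
Month 5: interest £64.53; balance after payment £2,864.82.
Month 6: interest £63.26; balance after payment £2,806.08.
Month 7: interest £61.97; balance after payment £2,746.05.

£2,746.05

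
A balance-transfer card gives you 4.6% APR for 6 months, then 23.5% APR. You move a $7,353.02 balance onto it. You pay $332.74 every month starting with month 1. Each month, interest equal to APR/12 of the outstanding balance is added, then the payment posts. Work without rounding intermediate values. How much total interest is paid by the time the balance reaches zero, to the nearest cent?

$1,366.42

Promo months 1–6 at r₀ = 4.6%/12 = 0.00383333; months 7+ at r₁ = 23.5%/12 = 0.0195833.
After month 6: iterate B ← B·(1+r₀) − $332.74 for 6 months → $5,508.10.
Then at r₁ with $332.74/mo: n₂ = −ln(1 − r₁·B/P)/ln(1+r₁) ≈ 20.20 → 21 more payments.
Total paid = 26·$332.74 + $68.20 = $8,719.44; interest = $8,719.44 − $7,353.02 = $1,366.42.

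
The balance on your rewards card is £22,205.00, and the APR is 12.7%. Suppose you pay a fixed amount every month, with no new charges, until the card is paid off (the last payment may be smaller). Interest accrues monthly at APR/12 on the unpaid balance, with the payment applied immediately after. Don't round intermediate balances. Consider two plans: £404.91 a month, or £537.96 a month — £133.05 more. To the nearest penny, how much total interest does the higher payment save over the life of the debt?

£4,059.23

Monthly rate r = 12.7%/12 = 1.05833% = 0.0105833.
At £404.91/mo: n = ⌈−ln(1 − rB₀/P)/ln(1+r)⌉ = 83 payments (last £198.22); total interest = total paid − £22,205.00 = £11,195.84.
At £537.96/mo: 55 payments (last £291.77); total interest £7,136.61.
Interest saved = £11,195.84 − £7,136.61 = £4,059.23.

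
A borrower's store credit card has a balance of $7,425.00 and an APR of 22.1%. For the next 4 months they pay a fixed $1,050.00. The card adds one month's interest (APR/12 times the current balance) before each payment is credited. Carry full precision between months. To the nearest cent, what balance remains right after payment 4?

$3,669.82

Monthly rate r = 22.1%/12 = 1.84167% = 0.0184167.
Each month: B ← B·(1+r) − $1,050.00.
Month 1: interest $136.74; balance after payment $6,511.74.
Month 2: interest $119.92; balance after payment $5,581.67.
Month 3: interest $102.80; balance after payment $4,634.46.
Month 4: interest $85.35; balance after payment $3,669.82.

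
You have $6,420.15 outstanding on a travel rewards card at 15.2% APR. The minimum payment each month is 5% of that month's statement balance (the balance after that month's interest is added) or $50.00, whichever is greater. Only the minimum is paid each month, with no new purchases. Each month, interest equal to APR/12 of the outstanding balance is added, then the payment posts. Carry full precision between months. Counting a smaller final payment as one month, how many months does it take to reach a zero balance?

Monthly rate r = 15.2%/12 = 1.26667% = 0.0126667.
While 5% of the post-interest balance exceeds $50.00, each month B ← (B·(1+r))·(1 − 0.05), i.e. B shrinks by the factor (1+r)·0.95 = 0.96203.
This holds for months 1–49. Entering month 50 the balance is $963.52; 5% of the post-interest balance is now below $50.00, so the flat $50.00 minimum applies from here.
From month 50 a fixed $50.00 at rate r clears $963.52 in 23 more payments. Total: 49 + 23 = 72 months.

72 months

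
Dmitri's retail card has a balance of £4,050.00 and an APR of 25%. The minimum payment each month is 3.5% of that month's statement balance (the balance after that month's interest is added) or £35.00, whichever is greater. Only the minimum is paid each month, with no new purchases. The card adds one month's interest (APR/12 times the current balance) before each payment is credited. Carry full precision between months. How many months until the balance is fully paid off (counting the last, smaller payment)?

137 months

Monthly rate r = 25%/12 = 2.08333% = 0.0208333.
While 3.5% of the post-interest balance exceeds £35.00, each month B ← (B·(1+r))·(1 − 0.035), i.e. B shrinks by the factor (1+r)·0.965 = 0.9851.
This holds for months 1–95. Entering month 96 the balance is £973.33; 3.5% of the post-interest balance is now below £35.00, so the flat £35.00 minimum applies from here.
From month 96 a fixed £35.00 at rate r clears £973.33 in 42 more payments. Total: 95 + 42 = 137 months.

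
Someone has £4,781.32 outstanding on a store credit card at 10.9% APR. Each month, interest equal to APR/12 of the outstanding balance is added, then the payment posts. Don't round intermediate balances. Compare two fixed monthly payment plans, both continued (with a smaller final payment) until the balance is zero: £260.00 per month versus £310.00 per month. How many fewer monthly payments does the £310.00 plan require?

4 fewer payments

Monthly rate r = 10.9%/12 = 0.908333% = 0.00908333.
At £260.00/mo: n = ⌈−ln(1 − rB₀/P)/ln(1+r)⌉ = 21 payments (last £55.48); total interest = total paid − £4,781.32 = £474.16.
At £310.00/mo: 17 payments (last £214.89); total interest £393.57.
Payments saved = 21 − 17 = 4.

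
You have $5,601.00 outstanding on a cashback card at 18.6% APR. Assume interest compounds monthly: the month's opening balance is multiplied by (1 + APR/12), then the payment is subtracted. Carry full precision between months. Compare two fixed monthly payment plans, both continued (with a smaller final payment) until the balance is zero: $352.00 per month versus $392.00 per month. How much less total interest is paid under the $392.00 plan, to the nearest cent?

$101.02

Monthly rate r = 18.6%/12 = 1.55% = 0.0155.
At $352.00/mo: n = ⌈−ln(1 − rB₀/P)/ln(1+r)⌉ = 19 payments (last $145.88); total interest = total paid − $5,601.00 = $880.88.
At $392.00/mo: 17 payments (last $108.86); total interest $779.86.
Interest saved = $880.88 − $779.86 = $101.02.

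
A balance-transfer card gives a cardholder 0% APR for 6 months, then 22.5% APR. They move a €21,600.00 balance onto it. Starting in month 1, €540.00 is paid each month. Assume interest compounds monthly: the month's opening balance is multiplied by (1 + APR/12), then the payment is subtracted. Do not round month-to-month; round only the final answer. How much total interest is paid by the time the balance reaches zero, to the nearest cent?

Promo months 1–6 at r₀ = 0%/12 = 0; months 7+ at r₁ = 22.5%/12 = 0.01875.
After month 6 (no interest yet): B = €21,600.00 − 6·€540.00 = €18,360.00.
Then at r₁ with €540.00/mo: n₂ = −ln(1 − r₁·B/P)/ln(1+r₁) ≈ 54.62 → 55 more payments.
Total paid = 60·€540.00 + €338.55 = €32,738.55; interest = €32,738.55 − €21,600.00 = €11,138.55.

€11,138.55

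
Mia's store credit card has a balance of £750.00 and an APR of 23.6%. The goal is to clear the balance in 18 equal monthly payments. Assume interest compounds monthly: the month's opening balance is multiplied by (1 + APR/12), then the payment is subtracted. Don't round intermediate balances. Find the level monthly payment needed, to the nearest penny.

£49.88

Monthly rate r = 23.6%/12 = 1.96667% = 0.0196667.
Level-payment amortization: P = B₀·r / (1 − (1+r)^(−n)) = 750.00·0.0196667 / (1 − 1.01967^(−18)).
Denominator 1 − (1+r)^(−18) = 0.295709226.
P = 14.75 / 0.295709226 ≈ 49.88.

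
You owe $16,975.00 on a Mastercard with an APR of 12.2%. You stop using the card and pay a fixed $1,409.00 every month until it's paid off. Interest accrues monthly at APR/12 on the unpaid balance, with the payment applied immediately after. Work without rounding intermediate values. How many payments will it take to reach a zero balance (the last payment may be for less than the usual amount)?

Monthly rate r = 12.2%/12 = 1.01667% = 0.0101667.
Recurrence: B ← B·(1+r) − $1,409.00.
Month 1: interest $172.58; balance after payment $15,738.58.
Month 2: interest $160.01; balance after payment $14,489.59.
Closed form: n = −ln(1 − rB₀/P)/ln(1+r) = −ln(0.87752)/ln(1.01017) ≈ 12.917, so the balance reaches zero during payment 13.

13 payments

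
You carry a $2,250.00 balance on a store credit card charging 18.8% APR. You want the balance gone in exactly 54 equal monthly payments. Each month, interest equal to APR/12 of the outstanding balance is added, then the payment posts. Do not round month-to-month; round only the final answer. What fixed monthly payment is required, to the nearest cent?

$62.05

Monthly rate r = 18.8%/12 = 1.56667% = 0.0156667.
Level-payment amortization: P = B₀·r / (1 − (1+r)^(−n)) = 2250.00·0.0156667 / (1 − 1.01567^(−54)).
Denominator 1 − (1+r)^(−54) = 0.568048261.
P = 35.25 / 0.568048261 ≈ 62.05.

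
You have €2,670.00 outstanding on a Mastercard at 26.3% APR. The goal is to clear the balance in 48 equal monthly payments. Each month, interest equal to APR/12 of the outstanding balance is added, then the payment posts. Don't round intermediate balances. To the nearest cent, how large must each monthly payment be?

Monthly rate r = 26.3%/12 = 2.19167% = 0.0219167.
Level-payment amortization: P = B₀·r / (1 − (1+r)^(−n)) = 2670.00·0.0219167 / (1 − 1.02192^(−48)).
Denominator 1 − (1+r)^(−48) = 0.646770592.
P = 58.5175 / 0.646770592 ≈ 90.48.

€90.48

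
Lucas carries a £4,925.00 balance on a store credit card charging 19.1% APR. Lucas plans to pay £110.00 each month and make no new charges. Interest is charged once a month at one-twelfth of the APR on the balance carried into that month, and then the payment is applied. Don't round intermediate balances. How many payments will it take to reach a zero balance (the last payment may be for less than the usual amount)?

Monthly rate r = 19.1%/12 = 1.59167% = 0.0159167.
Recurrence: B ← B·(1+r) − £110.00.
Month 1: interest £78.39; balance after payment £4,893.39.
Month 2: interest £77.89; balance after payment £4,861.28.
Closed form: n = −ln(1 − rB₀/P)/ln(1+r) = −ln(0.28737)/ln(1.01592) ≈ 78.967, so the balance reaches zero during payment 79.

79 months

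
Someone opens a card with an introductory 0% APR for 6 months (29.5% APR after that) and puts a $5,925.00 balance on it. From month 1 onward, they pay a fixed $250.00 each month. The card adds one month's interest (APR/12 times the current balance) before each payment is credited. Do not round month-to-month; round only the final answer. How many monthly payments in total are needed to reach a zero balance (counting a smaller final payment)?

Promo months 1–6 at r₀ = 0%/12 = 0; months 7+ at r₁ = 29.5%/12 = 0.0245833.
After month 6 (no interest yet): B = $5,925.00 − 6·$250.00 = $4,425.00.
Then at r₁ with $250.00/mo: n₂ = −ln(1 − r₁·B/P)/ln(1+r₁) ≈ 23.52 → 24 more payments.

30 months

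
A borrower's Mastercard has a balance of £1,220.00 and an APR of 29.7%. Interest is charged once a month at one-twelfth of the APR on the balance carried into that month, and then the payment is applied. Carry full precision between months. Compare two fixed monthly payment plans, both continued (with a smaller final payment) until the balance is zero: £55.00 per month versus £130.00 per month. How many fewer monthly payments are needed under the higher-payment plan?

22 fewer payments

Monthly rate r = 29.7%/12 = 2.475% = 0.02475.
At £55.00/mo: n = ⌈−ln(1 − rB₀/P)/ln(1+r)⌉ = 33 payments (last £31.50); total interest = total paid − £1,220.00 = £571.50.
At £130.00/mo: 11 payments (last £105.68); total interest £185.68.
Payments saved = 33 − 11 = 22.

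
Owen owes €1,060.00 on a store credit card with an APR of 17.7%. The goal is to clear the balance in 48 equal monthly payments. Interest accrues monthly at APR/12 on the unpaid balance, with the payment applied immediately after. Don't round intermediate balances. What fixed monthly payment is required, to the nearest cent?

€30.97

Monthly rate r = 17.7%/12 = 1.475% = 0.01475.
Level-payment amortization: P = B₀·r / (1 − (1+r)^(−n)) = 1060.00·0.01475 / (1 − 1.01475^(−48)).
Denominator 1 − (1+r)^(−48) = 0.504817691.
P = 15.635 / 0.504817691 ≈ 30.97.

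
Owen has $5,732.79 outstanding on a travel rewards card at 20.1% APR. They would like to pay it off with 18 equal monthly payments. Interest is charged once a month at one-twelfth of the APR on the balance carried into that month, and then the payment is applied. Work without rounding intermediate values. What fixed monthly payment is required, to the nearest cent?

$371.55

Monthly rate r = 20.1%/12 = 1.675% = 0.01675.
Level-payment amortization: P = B₀·r / (1 − (1+r)^(−n)) = 5732.79·0.01675 / (1 − 1.01675^(−18)).
Denominator 1 − (1+r)^(−18) = 0.258442655.
P = 96.0242 / 0.258442655 ≈ 371.55.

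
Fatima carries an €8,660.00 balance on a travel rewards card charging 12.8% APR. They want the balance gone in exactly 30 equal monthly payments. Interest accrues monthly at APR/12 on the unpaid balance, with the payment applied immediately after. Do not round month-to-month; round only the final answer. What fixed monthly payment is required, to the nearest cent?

€338.84

Monthly rate r = 12.8%/12 = 1.06667% = 0.0106667.
Level-payment amortization: P = B₀·r / (1 − (1+r)^(−n)) = 8660.00·0.0106667 / (1 − 1.01067^(−30)).
Denominator 1 − (1+r)^(−30) = 0.272619368.
P = 92.3733 / 0.272619368 ≈ 338.84.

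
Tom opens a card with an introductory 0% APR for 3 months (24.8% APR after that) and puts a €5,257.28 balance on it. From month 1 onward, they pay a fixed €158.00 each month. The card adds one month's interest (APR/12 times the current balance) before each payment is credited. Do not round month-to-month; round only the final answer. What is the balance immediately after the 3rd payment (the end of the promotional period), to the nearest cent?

Promo months 1–3 at r₀ = 0%/12 = 0; months 4+ at r₁ = 24.8%/12 = 0.0206667.
After month 3 (no interest yet): B = €5,257.28 − 3·€158.00 = €4,783.28.

€4,783.28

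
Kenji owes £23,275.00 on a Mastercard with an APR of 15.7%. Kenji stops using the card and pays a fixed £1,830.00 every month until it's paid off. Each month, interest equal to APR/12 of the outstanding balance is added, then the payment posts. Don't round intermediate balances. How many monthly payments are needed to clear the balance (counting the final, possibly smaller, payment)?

Monthly rate r = 15.7%/12 = 1.30833% = 0.0130833.
Recurrence: B ← B·(1+r) − £1,830.00.
Month 1: interest £304.51; balance after payment £21,749.51.
Month 2: interest £284.56; balance after payment £20,204.07.
Closed form: n = −ln(1 − rB₀/P)/ln(1+r) = −ln(0.8336)/ln(1.01308) ≈ 14.002, so the balance reaches zero during payment 15.

15 months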